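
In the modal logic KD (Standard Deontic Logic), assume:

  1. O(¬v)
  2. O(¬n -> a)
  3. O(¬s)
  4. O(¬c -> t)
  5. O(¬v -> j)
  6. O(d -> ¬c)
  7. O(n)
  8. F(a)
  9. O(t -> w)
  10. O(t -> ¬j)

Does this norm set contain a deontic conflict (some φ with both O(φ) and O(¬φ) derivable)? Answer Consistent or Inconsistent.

Premise 2 is O(¬n -> a), but O(¬n) is not derivable from the premises, so it does not yield O(a).
So O(a) is not derivable, and the apparent clash with O(¬a) does not arise.
A world satisfying every obligation exists (e.g. a=false, c=true, d=false, j=true, n=true, s=false, t=false, v=false, w=false); no atom is both obligatory and forbidden, so the set is consistent.

Consistent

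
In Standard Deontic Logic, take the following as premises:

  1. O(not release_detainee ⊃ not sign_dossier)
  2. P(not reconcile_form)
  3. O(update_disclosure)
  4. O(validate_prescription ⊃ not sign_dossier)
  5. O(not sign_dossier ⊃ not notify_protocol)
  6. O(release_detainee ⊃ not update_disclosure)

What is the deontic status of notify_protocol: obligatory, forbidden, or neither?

Forbidden

Premise 3 states O(update_disclosure) outright.
Premise 6 is O(release_detainee ⊃ not update_disclosure); contrapositively O(update_disclosure ⊃ not release_detainee). Since O(update_disclosure) holds, K gives O(not release_detainee).
Premise 1 is O(not release_detainee ⊃ not sign_dossier); since O(not release_detainee), deontic closure gives O(not sign_dossier).
With premise 5, O(not sign_dossier ⊃ not notify_protocol), the K-axiom yields O(not notify_protocol).
Premises 2, 4 do not contribute to this derivation.
Thus O(not notify_protocol), which is F(notify_protocol): notify_protocol is forbidden.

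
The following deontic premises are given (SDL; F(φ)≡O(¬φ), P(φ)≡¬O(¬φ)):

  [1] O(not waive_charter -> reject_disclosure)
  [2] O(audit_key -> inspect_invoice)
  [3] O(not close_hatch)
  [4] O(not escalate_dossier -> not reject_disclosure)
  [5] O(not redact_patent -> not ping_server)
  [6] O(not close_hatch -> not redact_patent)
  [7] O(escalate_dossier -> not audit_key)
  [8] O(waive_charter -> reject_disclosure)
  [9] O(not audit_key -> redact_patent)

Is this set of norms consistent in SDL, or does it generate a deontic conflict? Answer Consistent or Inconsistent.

Inconsistent

Premises 1 and 8 cover both cases: O(not waive_charter -> reject_disclosure) and O(waive_charter -> reject_disclosure). Since not waive_charter ∨ waive_charter is a tautology, O(reject_disclosure) follows.
Premise 4 is O(not escalate_dossier -> not reject_disclosure); contrapositively O(reject_disclosure -> escalate_dossier). Since O(reject_disclosure) holds, K gives O(escalate_dossier).
With premise 7, O(escalate_dossier -> not audit_key), the K-axiom yields O(not audit_key).
Applying K to premise 9 (O(not audit_key -> redact_patent)) and O(not audit_key) yields O(redact_patent).
The contrapositive of premise 6 (O(not close_hatch -> not redact_patent)) is O(redact_patent -> close_hatch), and O(redact_patent) is already established, so O(close_hatch).
Yet premise 3 states O(not close_hatch).
We now have both O(close_hatch) and O(not close_hatch) — close_hatch is simultaneously obligatory and forbidden, violating the D-axiom.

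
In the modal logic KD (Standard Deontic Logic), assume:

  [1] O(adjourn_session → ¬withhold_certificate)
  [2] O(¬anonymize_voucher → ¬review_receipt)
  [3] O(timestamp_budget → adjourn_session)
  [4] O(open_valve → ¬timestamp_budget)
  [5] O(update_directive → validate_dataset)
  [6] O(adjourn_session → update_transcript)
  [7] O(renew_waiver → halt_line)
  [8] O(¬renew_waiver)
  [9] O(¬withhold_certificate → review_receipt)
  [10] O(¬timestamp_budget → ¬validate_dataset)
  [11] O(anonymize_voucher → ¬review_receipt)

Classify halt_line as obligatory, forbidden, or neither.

Premise 7 is O(renew_waiver → halt_line), but O(renew_waiver) is not derivable from the premises, so it does not yield O(halt_line).
No premise or chain of K-axiom applications forces O(halt_line), and none forces O(¬halt_line). So halt_line is neither obligatory nor forbidden under these norms.

Neither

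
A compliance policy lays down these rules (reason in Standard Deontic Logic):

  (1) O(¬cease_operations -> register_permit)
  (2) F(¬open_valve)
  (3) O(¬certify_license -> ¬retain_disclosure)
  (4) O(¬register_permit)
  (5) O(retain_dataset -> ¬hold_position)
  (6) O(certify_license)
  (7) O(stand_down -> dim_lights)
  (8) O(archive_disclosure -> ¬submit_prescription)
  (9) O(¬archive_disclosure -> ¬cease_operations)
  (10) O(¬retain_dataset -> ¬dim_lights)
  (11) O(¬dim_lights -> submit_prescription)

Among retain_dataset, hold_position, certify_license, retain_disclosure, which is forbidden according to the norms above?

hold_position

Premise 4 states O(¬register_permit) outright.
Premise 1, O(¬cease_operations -> register_permit), contraposes to O(¬register_permit -> cease_operations); with O(¬register_permit) we get O(cease_operations).
Premise 9, O(¬archive_disclosure -> ¬cease_operations), contraposes to O(cease_operations -> archive_disclosure); with O(cease_operations) we get O(archive_disclosure).
With premise 8, O(archive_disclosure -> ¬submit_prescription), the K-axiom yields O(¬submit_prescription).
Premise 11, O(¬dim_lights -> submit_prescription), contraposes to O(¬submit_prescription -> dim_lights); with O(¬submit_prescription) we get O(dim_lights).
Premise 10 is O(¬retain_dataset -> ¬dim_lights); contrapositively O(dim_lights -> retain_dataset). Since O(dim_lights) holds, K gives O(retain_dataset).
With premise 5, O(retain_dataset -> ¬hold_position), the K-axiom yields O(¬hold_position).
So O(¬hold_position) holds, i.e. hold_position is forbidden. None of the other listed options is forbidden under the premises.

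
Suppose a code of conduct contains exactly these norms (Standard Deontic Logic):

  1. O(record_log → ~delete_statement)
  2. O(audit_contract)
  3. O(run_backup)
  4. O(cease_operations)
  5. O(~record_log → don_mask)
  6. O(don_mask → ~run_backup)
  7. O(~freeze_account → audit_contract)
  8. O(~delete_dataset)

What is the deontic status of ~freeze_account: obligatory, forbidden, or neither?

Neither

Premise 7 is O(~freeze_account → audit_contract); even if O(audit_contract) held, inferring O(~freeze_account) would be affirming the consequent — invalid.
No premise or chain of K-axiom applications forces O(~freeze_account), and none forces O(freeze_account). So ~freeze_account is neither obligatory nor forbidden under these norms.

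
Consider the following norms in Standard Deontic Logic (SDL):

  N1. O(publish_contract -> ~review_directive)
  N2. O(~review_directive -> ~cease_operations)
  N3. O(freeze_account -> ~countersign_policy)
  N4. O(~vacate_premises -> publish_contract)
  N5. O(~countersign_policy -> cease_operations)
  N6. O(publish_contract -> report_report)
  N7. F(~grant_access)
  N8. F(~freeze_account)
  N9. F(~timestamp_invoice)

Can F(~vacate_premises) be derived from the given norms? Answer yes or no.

Premise 8 is F(~freeze_account), i.e. O(freeze_account).
Applying K to premise 3 (O(freeze_account -> ~countersign_policy)) and O(freeze_account) yields O(~countersign_policy).
Applying K to premise 5 (O(~countersign_policy -> cease_operations)) and O(~countersign_policy) yields O(cease_operations).
Premise 2, O(~review_directive -> ~cease_operations), contraposes to O(cease_operations -> review_directive); with O(cease_operations) we get O(review_directive).
The contrapositive of premise 1 (O(publish_contract -> ~review_directive)) is O(review_directive -> ~publish_contract), and O(review_directive) is already established, so O(~publish_contract).
The contrapositive of premise 4 (O(~vacate_premises -> publish_contract)) is O(~publish_contract -> vacate_premises), and O(~publish_contract) is already established, so O(vacate_premises).
Premises 6, 7, 9 do not contribute to this derivation.
So O(vacate_premises) holds, i.e. F(~vacate_premises). The claim follows.

Yes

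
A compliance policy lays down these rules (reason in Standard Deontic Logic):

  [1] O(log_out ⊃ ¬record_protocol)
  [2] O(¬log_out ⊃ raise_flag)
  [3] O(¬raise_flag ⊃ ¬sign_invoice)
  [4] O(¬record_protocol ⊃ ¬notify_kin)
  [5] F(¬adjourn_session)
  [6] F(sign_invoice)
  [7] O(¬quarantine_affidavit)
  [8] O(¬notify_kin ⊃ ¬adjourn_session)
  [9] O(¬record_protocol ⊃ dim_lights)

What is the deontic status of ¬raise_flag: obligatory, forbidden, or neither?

Forbidden

Premise 5, F(¬adjourn_session), is equivalent to O(adjourn_session).
The contrapositive of premise 8 (O(¬notify_kin ⊃ ¬adjourn_session)) is O(adjourn_session ⊃ notify_kin), and O(adjourn_session) is already established, so O(notify_kin).
Premise 4 is O(¬record_protocol ⊃ ¬notify_kin); contrapositively O(notify_kin ⊃ record_protocol). Since O(notify_kin) holds, K gives O(record_protocol).
Premise 1 is O(log_out ⊃ ¬record_protocol); contrapositively O(record_protocol ⊃ ¬log_out). Since O(record_protocol) holds, K gives O(¬log_out).
From O(¬log_out) and premise 2, O(¬log_out ⊃ raise_flag), we obtain O(raise_flag).
Premises 3, 6, 7, 9 do not contribute to this derivation.
Thus O(raise_flag), which is F(¬raise_flag): ¬raise_flag is forbidden.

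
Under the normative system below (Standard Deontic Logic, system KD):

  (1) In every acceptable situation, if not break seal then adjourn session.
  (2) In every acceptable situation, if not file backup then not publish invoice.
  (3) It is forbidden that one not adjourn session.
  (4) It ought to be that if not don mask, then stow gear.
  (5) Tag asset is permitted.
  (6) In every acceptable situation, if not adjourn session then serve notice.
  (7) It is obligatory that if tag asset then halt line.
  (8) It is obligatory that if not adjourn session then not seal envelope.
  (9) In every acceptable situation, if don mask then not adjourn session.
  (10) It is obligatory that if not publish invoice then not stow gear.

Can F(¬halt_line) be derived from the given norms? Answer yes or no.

Premise 7 is O(tag_asset → halt_line), but O(tag_asset) is not derivable from the premises (the permission P(tag_asset) asserts only ¬O(¬tag_asset), not O(tag_asset)), so it does not yield O(halt_line).
No other premise forces O(halt_line). An ideal world satisfying every premise can still have ¬halt_line true, so F(¬halt_line) is not derivable.

No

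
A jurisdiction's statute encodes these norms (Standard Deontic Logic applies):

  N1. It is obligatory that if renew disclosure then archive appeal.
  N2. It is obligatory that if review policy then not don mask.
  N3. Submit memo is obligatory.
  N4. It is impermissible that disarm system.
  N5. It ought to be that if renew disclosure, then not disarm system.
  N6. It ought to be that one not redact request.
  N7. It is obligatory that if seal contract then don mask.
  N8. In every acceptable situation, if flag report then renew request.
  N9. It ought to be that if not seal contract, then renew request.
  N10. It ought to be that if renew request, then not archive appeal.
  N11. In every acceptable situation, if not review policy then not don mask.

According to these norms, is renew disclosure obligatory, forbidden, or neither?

By case analysis on ¬review_policy: premise 11 gives O(¬review_policy → ¬don_mask) and premise 2 gives O(review_policy → ¬don_mask), so O(¬don_mask) either way.
Premise 7, O(seal_contract → don_mask), contraposes to O(¬don_mask → ¬seal_contract); with O(¬don_mask) we get O(¬seal_contract).
From O(¬seal_contract) and premise 9, O(¬seal_contract → renew_request), we obtain O(renew_request).
Premise 10 is O(renew_request → ¬archive_appeal); since O(renew_request), deontic closure gives O(¬archive_appeal).
The contrapositive of premise 1 (O(renew_disclosure → archive_appeal)) is O(¬archive_appeal → ¬renew_disclosure), and O(¬archive_appeal) is already established, so O(¬renew_disclosure).
Premises 3, 4, 5, 6, 8 do not contribute to this derivation.
Thus O(¬renew_disclosure), which is F(renew_disclosure): renew_disclosure is forbidden.

Forbidden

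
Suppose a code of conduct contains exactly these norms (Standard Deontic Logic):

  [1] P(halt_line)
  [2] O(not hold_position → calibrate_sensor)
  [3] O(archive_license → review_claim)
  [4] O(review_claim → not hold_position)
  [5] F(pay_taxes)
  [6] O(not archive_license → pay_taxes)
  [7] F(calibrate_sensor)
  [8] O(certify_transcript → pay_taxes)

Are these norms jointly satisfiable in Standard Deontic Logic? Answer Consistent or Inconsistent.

Inconsistent

Premise 7, F(calibrate_sensor), is equivalent to O(not calibrate_sensor).
Premise 2 is O(not hold_position → calibrate_sensor); contrapositively O(not calibrate_sensor → hold_position). Since O(not calibrate_sensor) holds, K gives O(hold_position).
Premise 4 is O(review_claim → not hold_position); contrapositively O(hold_position → not review_claim). Since O(hold_position) holds, K gives O(not review_claim).
The contrapositive of premise 3 (O(archive_license → review_claim)) is O(not review_claim → not archive_license), and O(not review_claim) is already established, so O(not archive_license).
Applying K to premise 6 (O(not archive_license → pay_taxes)) and O(not archive_license) yields O(pay_taxes).
Yet premise 5 is F(pay_taxes), i.e. O(not pay_taxes).
We now have both O(pay_taxes) and O(not pay_taxes) — pay_taxes is simultaneously obligatory and forbidden, violating the D-axiom.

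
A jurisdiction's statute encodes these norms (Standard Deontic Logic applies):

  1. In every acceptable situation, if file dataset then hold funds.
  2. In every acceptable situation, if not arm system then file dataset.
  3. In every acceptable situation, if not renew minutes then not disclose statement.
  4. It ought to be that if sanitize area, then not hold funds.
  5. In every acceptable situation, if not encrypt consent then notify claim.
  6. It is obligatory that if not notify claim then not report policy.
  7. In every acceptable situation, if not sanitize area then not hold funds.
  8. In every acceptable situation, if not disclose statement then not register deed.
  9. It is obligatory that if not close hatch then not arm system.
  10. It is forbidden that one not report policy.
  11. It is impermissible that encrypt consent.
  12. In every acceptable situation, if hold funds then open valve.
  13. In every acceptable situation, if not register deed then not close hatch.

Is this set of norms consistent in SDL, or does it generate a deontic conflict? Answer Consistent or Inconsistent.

Premise 6 is O(¬notify_claim → ¬report_policy), but O(¬notify_claim) is not derivable from the premises, so it does not yield O(¬report_policy).
So O(¬report_policy) is not derivable, and the apparent clash with O(report_policy) does not arise.
A world satisfying every obligation exists (e.g. arm_system=true, close_hatch=true, disclose_statement=true, encrypt_consent=false, file_dataset=false, hold_funds=false, notify_claim=true, open_valve=false, register_deed=true, renew_minutes=true, report_policy=true, sanitize_area=false); no atom is both obligatory and forbidden, so the set is consistent.

Consistent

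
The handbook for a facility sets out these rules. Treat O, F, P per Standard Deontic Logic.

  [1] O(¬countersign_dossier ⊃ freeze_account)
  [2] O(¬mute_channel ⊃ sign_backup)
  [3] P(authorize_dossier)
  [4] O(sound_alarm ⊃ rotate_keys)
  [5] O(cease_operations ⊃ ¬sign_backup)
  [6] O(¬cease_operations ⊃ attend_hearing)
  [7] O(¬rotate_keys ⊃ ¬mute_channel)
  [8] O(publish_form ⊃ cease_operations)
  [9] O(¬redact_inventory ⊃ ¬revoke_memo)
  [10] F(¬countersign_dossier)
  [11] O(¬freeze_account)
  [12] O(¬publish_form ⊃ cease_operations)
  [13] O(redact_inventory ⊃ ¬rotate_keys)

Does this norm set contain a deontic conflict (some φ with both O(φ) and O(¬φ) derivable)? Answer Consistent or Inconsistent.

Premise 1 is O(¬countersign_dossier ⊃ freeze_account), but O(¬countersign_dossier) is not derivable from the premises, so it does not yield O(freeze_account).
So O(freeze_account) is not derivable, and the apparent clash with O(¬freeze_account) does not arise.
A world satisfying every obligation exists (e.g. attend_hearing=false, authorize_dossier=false, cease_operations=true, countersign_dossier=true, freeze_account=false, mute_channel=true, publish_form=false, redact_inventory=false, revoke_memo=false, rotate_keys=true, sign_backup=false, sound_alarm=false); no atom is both obligatory and forbidden, so the set is consistent.

Consistent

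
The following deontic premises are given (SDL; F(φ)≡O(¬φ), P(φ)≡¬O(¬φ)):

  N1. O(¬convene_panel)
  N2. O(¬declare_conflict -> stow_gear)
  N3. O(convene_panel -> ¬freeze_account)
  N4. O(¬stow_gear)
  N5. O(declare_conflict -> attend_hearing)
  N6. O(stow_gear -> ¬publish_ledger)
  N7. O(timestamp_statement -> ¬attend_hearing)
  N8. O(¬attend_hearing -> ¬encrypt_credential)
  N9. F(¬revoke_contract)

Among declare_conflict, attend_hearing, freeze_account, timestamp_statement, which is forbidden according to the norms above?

Premise 4 gives O(¬stow_gear).
The contrapositive of premise 2 (O(¬declare_conflict -> stow_gear)) is O(¬stow_gear -> declare_conflict), and O(¬stow_gear) is already established, so O(declare_conflict).
Premise 5 is O(declare_conflict -> attend_hearing); since O(declare_conflict), deontic closure gives O(attend_hearing).
Premise 7 is O(timestamp_statement -> ¬attend_hearing); contrapositively O(attend_hearing -> ¬timestamp_statement). Since O(attend_hearing) holds, K gives O(¬timestamp_statement).
So O(¬timestamp_statement) holds, i.e. timestamp_statement is forbidden. None of the other listed options is forbidden under the premises.

timestamp_statement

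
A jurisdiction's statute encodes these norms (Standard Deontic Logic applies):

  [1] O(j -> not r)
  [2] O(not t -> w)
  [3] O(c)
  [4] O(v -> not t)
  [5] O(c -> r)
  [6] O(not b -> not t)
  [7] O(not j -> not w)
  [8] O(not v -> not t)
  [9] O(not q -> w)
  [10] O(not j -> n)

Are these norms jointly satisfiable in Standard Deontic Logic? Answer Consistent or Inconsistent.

Inconsistent

By case analysis on v: premise 4 gives O(v -> not t) and premise 8 gives O(not v -> not t), so O(not t) either way.
Premise 2 is O(not t -> w); since O(not t), deontic closure gives O(w).
Premise 7 is O(not j -> not w); contrapositively O(w -> j). Since O(w) holds, K gives O(j).
Applying K to premise 1 (O(j -> not r)) and O(j) yields O(not r).
The contrapositive of premise 5 (O(c -> r)) is O(not r -> not c), and O(not r) is already established, so O(not c).
However, premise 3 gives O(c).
We now have both O(not c) and O(c) — c is simultaneously obligatory and forbidden, violating the D-axiom.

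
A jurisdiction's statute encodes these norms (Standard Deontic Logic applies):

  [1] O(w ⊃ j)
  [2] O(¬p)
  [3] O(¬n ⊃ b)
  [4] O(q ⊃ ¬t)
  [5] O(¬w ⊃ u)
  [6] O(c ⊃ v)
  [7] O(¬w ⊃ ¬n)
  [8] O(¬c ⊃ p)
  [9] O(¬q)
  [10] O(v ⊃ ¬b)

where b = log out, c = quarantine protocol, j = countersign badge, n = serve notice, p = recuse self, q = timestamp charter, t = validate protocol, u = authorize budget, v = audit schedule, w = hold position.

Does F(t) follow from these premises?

Premise 4 is O(q ⊃ ¬t), but O(q) is not derivable from the premises, so it does not yield O(¬t).
No other premise forces O(¬t). An ideal world satisfying every premise can still have t true, so F(t) is not derivable.

No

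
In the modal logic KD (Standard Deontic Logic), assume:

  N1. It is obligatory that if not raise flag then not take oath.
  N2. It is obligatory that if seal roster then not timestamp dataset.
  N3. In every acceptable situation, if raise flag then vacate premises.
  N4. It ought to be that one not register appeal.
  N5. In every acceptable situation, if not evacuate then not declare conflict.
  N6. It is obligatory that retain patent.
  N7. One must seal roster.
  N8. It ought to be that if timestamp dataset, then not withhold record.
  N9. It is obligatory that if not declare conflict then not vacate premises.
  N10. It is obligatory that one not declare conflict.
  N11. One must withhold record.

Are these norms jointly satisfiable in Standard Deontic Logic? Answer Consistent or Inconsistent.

Consistent

Premise 8 is O(timestamp_dataset → ¬withhold_record), but O(timestamp_dataset) is not derivable from the premises, so it does not yield O(¬withhold_record).
So O(¬withhold_record) is not derivable, and the apparent clash with O(withhold_record) does not arise.
A world satisfying every obligation exists (e.g. declare_conflict=false, evacuate=false, raise_flag=false, register_appeal=false, retain_patent=true, seal_roster=true, take_oath=false, timestamp_dataset=false, vacate_premises=false, withhold_record=true); no atom is both obligatory and forbidden, so the set is consistent.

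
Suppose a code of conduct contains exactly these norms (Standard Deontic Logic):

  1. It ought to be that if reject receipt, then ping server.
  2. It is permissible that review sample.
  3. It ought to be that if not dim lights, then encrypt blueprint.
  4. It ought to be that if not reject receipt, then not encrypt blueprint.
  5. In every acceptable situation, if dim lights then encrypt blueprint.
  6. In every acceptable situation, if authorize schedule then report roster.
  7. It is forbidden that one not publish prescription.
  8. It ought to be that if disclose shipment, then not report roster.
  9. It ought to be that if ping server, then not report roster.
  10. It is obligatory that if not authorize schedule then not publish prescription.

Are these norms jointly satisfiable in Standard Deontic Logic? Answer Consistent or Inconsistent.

Premises 5 and 3 are O(dim_lights → encrypt_blueprint) and O(¬dim_lights → encrypt_blueprint); every ideal world satisfies dim_lights or ¬dim_lights, so in either case encrypt_blueprint holds — hence O(encrypt_blueprint).
Premise 4 is O(¬reject_receipt → ¬encrypt_blueprint); contrapositively O(encrypt_blueprint → reject_receipt). Since O(encrypt_blueprint) holds, K gives O(reject_receipt).
From O(reject_receipt) and premise 1, O(reject_receipt → ping_server), we obtain O(ping_server).
From O(ping_server) and premise 9, O(ping_server → ¬report_roster), we obtain O(¬report_roster).
Premise 6 is O(authorize_schedule → report_roster); contrapositively O(¬report_roster → ¬authorize_schedule). Since O(¬report_roster) holds, K gives O(¬authorize_schedule).
Applying K to premise 10 (O(¬authorize_schedule → ¬publish_prescription)) and O(¬authorize_schedule) yields O(¬publish_prescription).
However, F(¬publish_prescription) at premise 7 amounts to O(publish_prescription).
We now have both O(¬publish_prescription) and O(publish_prescription) — publish_prescription is simultaneously obligatory and forbidden, violating the D-axiom.

Inconsistent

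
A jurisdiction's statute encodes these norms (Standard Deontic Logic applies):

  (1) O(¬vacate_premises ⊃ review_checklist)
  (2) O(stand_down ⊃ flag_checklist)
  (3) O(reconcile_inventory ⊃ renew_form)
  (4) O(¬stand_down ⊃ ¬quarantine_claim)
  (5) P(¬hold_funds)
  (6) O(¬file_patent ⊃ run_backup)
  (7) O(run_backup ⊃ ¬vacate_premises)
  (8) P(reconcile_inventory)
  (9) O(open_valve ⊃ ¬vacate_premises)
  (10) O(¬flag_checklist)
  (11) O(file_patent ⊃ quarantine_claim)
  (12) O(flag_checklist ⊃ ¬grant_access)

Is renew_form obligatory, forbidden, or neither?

Premise 3 is O(reconcile_inventory ⊃ renew_form), but O(reconcile_inventory) is not derivable from the premises (the permission P(reconcile_inventory) asserts only ¬O(¬reconcile_inventory), not O(reconcile_inventory)), so it does not yield O(renew_form).
No premise or chain of K-axiom applications forces O(renew_form), and none forces O(¬renew_form). So renew_form is neither obligatory nor forbidden under these norms.

Neither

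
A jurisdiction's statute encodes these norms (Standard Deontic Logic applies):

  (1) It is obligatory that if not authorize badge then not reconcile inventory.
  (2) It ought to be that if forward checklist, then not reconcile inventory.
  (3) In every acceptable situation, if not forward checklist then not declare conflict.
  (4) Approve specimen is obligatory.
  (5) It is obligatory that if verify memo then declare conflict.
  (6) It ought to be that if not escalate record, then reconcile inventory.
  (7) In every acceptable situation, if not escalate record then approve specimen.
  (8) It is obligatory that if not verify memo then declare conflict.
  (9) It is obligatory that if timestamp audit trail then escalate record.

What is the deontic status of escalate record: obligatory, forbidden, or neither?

Obligatory

Premises 8 and 5 are O(¬verify_memo → declare_conflict) and O(verify_memo → declare_conflict); every ideal world satisfies ¬verify_memo or verify_memo, so in either case declare_conflict holds — hence O(declare_conflict).
Premise 3, O(¬forward_checklist → ¬declare_conflict), contraposes to O(declare_conflict → forward_checklist); with O(declare_conflict) we get O(forward_checklist).
From O(forward_checklist) and premise 2, O(forward_checklist → ¬reconcile_inventory), we obtain O(¬reconcile_inventory).
Premise 6 is O(¬escalate_record → reconcile_inventory); contrapositively O(¬reconcile_inventory → escalate_record). Since O(¬reconcile_inventory) holds, K gives O(escalate_record).
Premises 1, 4, 7, 9 do not contribute to this derivation.
Hence escalate_record is obligatory.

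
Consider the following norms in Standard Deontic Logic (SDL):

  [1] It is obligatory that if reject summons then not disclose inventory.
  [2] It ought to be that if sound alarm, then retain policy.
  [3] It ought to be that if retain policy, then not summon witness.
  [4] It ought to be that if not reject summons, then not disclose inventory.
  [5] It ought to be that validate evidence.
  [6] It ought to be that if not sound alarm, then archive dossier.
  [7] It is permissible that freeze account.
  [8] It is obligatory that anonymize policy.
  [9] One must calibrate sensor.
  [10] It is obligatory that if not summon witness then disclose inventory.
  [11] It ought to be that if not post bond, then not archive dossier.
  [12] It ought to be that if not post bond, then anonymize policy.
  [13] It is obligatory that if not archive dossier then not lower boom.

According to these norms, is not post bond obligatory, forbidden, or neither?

Forbidden

By case analysis on reject_summons: premise 1 gives O(reject_summons → ¬disclose_inventory) and premise 4 gives O(¬reject_summons → ¬disclose_inventory), so O(¬disclose_inventory) either way.
Premise 10, O(¬summon_witness → disclose_inventory), contraposes to O(¬disclose_inventory → summon_witness); with O(¬disclose_inventory) we get O(summon_witness).
Premise 3, O(retain_policy → ¬summon_witness), contraposes to O(summon_witness → ¬retain_policy); with O(summon_witness) we get O(¬retain_policy).
The contrapositive of premise 2 (O(sound_alarm → retain_policy)) is O(¬retain_policy → ¬sound_alarm), and O(¬retain_policy) is already established, so O(¬sound_alarm).
Premise 6 is O(¬sound_alarm → archive_dossier); since O(¬sound_alarm), deontic closure gives O(archive_dossier).
Premise 11, O(¬post_bond → ¬archive_dossier), contraposes to O(archive_dossier → post_bond); with O(archive_dossier) we get O(post_bond).
Premises 5, 7, 8, 9, 12, 13 do not contribute to this derivation.
Thus O(post_bond), which is F(¬post_bond): ¬post_bond is forbidden.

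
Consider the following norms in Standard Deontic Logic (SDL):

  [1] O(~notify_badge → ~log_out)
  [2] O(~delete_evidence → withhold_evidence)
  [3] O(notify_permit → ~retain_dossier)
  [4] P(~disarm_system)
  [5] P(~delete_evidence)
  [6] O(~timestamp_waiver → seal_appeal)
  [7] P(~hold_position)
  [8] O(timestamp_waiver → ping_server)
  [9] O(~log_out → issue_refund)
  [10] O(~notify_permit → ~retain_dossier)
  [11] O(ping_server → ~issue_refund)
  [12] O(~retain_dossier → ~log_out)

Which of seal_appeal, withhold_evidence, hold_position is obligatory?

Premises 3 and 10 are O(notify_permit → ~retain_dossier) and O(~notify_permit → ~retain_dossier); every ideal world satisfies notify_permit or ~notify_permit, so in either case ~retain_dossier holds — hence O(~retain_dossier).
Applying K to premise 12 (O(~retain_dossier → ~log_out)) and O(~retain_dossier) yields O(~log_out).
Premise 9 is O(~log_out → issue_refund); since O(~log_out), deontic closure gives O(issue_refund).
Premise 11, O(ping_server → ~issue_refund), contraposes to O(issue_refund → ~ping_server); with O(issue_refund) we get O(~ping_server).
Premise 8 is O(timestamp_waiver → ping_server); contrapositively O(~ping_server → ~timestamp_waiver). Since O(~ping_server) holds, K gives O(~timestamp_waiver).
With premise 6, O(~timestamp_waiver → seal_appeal), the K-axiom yields O(seal_appeal).
So O(seal_appeal) holds — seal_appeal is obligatory. None of the other listed options is made obligatory by any chain of premises.

seal_appeal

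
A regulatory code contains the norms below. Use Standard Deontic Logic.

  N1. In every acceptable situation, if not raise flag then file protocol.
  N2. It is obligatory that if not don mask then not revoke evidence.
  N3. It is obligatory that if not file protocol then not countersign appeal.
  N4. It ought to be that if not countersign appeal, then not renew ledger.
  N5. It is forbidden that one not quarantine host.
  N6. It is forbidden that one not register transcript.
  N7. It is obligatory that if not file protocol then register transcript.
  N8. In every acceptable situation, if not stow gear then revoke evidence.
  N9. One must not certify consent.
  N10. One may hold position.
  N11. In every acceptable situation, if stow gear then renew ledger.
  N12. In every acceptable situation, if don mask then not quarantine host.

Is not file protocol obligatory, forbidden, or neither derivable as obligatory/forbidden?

Forbidden

F(¬quarantine_host) at premise 5 means O(quarantine_host).
Premise 12, O(don_mask → ¬quarantine_host), contraposes to O(quarantine_host → ¬don_mask); with O(quarantine_host) we get O(¬don_mask).
With premise 2, O(¬don_mask → ¬revoke_evidence), the K-axiom yields O(¬revoke_evidence).
Premise 8 is O(¬stow_gear → revoke_evidence); contrapositively O(¬revoke_evidence → stow_gear). Since O(¬revoke_evidence) holds, K gives O(stow_gear).
Applying K to premise 11 (O(stow_gear → renew_ledger)) and O(stow_gear) yields O(renew_ledger).
The contrapositive of premise 4 (O(¬countersign_appeal → ¬renew_ledger)) is O(renew_ledger → countersign_appeal), and O(renew_ledger) is already established, so O(countersign_appeal).
Premise 3, O(¬file_protocol → ¬countersign_appeal), contraposes to O(countersign_appeal → file_protocol); with O(countersign_appeal) we get O(file_protocol).
Premises 1, 6, 7, 9, 10 do not contribute to this derivation.
Thus O(file_protocol), which is F(¬file_protocol): ¬file_protocol is forbidden.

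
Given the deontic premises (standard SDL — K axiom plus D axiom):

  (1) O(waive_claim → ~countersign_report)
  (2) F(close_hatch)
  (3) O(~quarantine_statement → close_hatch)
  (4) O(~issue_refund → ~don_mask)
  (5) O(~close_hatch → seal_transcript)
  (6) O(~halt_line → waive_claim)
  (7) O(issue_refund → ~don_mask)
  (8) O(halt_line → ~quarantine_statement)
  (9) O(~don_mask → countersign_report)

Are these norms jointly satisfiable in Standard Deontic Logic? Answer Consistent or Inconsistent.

Inconsistent

Premises 4 and 7 are O(~issue_refund → ~don_mask) and O(issue_refund → ~don_mask); every ideal world satisfies ~issue_refund or issue_refund, so in either case ~don_mask holds — hence O(~don_mask).
Premise 9 is O(~don_mask → countersign_report); since O(~don_mask), deontic closure gives O(countersign_report).
Premise 1, O(waive_claim → ~countersign_report), contraposes to O(countersign_report → ~waive_claim); with O(countersign_report) we get O(~waive_claim).
Premise 6 is O(~halt_line → waive_claim); contrapositively O(~waive_claim → halt_line). Since O(~waive_claim) holds, K gives O(halt_line).
From O(halt_line) and premise 8, O(halt_line → ~quarantine_statement), we obtain O(~quarantine_statement).
With premise 3, O(~quarantine_statement → close_hatch), the K-axiom yields O(close_hatch).
Yet premise 2 is F(close_hatch), i.e. O(~close_hatch).
We now have both O(close_hatch) and O(~close_hatch) — close_hatch is simultaneously obligatory and forbidden, violating the D-axiom.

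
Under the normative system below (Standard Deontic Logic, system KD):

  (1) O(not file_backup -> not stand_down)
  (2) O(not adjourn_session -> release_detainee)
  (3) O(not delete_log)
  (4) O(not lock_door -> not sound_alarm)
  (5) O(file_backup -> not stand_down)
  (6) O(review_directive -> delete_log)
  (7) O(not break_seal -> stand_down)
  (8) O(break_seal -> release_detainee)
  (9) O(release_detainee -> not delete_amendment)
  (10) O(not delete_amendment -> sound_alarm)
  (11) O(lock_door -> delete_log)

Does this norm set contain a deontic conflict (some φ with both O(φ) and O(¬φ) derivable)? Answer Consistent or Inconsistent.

Premises 1 and 5 cover both cases: O(not file_backup -> not stand_down) and O(file_backup -> not stand_down). Since not file_backup ∨ file_backup is a tautology, O(not stand_down) follows.
Premise 7, O(not break_seal -> stand_down), contraposes to O(not stand_down -> break_seal); with O(not stand_down) we get O(break_seal).
Premise 8 is O(break_seal -> release_detainee); since O(break_seal), deontic closure gives O(release_detainee).
From O(release_detainee) and premise 9, O(release_detainee -> not delete_amendment), we obtain O(not delete_amendment).
With premise 10, O(not delete_amendment -> sound_alarm), the K-axiom yields O(sound_alarm).
Premise 4 is O(not lock_door -> not sound_alarm); contrapositively O(sound_alarm -> lock_door). Since O(sound_alarm) holds, K gives O(lock_door).
Premise 11 is O(lock_door -> delete_log); since O(lock_door), deontic closure gives O(delete_log).
Yet premise 3 states O(not delete_log).
We now have both O(delete_log) and O(not delete_log) — delete_log is simultaneously obligatory and forbidden, violating the D-axiom.

Inconsistent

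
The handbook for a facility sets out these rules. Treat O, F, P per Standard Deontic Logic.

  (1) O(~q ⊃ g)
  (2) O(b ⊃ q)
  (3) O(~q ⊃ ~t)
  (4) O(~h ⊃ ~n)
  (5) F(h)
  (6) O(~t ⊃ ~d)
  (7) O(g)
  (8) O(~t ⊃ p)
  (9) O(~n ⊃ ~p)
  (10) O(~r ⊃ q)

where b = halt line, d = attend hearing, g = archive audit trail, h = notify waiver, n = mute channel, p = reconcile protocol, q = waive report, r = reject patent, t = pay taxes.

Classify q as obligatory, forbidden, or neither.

Obligatory

F(h) at premise 5 means O(~h).
Premise 4 is O(~h ⊃ ~n); since O(~h), deontic closure gives O(~n).
Premise 9 is O(~n ⊃ ~p); since O(~n), deontic closure gives O(~p).
The contrapositive of premise 8 (O(~t ⊃ p)) is O(~p ⊃ t), and O(~p) is already established, so O(t).
Premise 3, O(~q ⊃ ~t), contraposes to O(t ⊃ q); with O(t) we get O(q).
Premises 1, 2, 6, 7, 10 do not contribute to this derivation.
Hence q is obligatory.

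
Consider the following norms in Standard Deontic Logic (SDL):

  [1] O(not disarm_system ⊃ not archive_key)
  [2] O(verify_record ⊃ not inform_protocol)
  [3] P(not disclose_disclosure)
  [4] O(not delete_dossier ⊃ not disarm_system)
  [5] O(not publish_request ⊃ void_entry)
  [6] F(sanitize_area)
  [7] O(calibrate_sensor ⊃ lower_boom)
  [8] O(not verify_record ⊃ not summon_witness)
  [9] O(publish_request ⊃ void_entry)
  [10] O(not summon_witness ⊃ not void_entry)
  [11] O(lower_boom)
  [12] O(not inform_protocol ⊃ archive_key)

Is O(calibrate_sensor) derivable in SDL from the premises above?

Premise 7 is O(calibrate_sensor ⊃ lower_boom); even if O(lower_boom) held, inferring O(calibrate_sensor) would be affirming the consequent — invalid.
No other premise forces O(calibrate_sensor). An ideal world satisfying every premise can still have calibrate_sensor false, so O(calibrate_sensor) is not derivable.

No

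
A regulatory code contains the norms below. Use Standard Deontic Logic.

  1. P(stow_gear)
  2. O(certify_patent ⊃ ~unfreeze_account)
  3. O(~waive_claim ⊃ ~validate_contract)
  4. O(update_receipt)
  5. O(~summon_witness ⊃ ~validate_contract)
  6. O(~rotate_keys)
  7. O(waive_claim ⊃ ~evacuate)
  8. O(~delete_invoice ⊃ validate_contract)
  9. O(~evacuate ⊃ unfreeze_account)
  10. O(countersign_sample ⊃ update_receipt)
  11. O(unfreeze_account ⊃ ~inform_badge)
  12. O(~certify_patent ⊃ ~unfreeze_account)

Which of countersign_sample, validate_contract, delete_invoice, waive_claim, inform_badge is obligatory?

Premises 2 and 12 cover both cases: O(certify_patent ⊃ ~unfreeze_account) and O(~certify_patent ⊃ ~unfreeze_account). Since certify_patent ∨ ~certify_patent is a tautology, O(~unfreeze_account) follows.
The contrapositive of premise 9 (O(~evacuate ⊃ unfreeze_account)) is O(~unfreeze_account ⊃ evacuate), and O(~unfreeze_account) is already established, so O(evacuate).
Premise 7 is O(waive_claim ⊃ ~evacuate); contrapositively O(evacuate ⊃ ~waive_claim). Since O(evacuate) holds, K gives O(~waive_claim).
Premise 3 is O(~waive_claim ⊃ ~validate_contract); since O(~waive_claim), deontic closure gives O(~validate_contract).
Premise 8, O(~delete_invoice ⊃ validate_contract), contraposes to O(~validate_contract ⊃ delete_invoice); with O(~validate_contract) we get O(delete_invoice).
So O(delete_invoice) holds — delete_invoice is obligatory. None of the other listed options is made obligatory by any chain of premises.

delete_invoice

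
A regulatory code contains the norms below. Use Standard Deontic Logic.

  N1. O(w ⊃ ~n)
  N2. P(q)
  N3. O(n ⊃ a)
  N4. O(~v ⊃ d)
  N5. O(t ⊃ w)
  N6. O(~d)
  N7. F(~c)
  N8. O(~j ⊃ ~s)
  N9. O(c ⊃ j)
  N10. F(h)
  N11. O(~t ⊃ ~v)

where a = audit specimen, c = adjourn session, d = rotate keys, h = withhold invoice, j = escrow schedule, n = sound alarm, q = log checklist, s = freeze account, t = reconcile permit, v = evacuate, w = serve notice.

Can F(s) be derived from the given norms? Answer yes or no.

No

Premise 8 is O(~j ⊃ ~s), but O(~j) is not derivable from the premises, so it does not yield O(~s).
No other premise forces O(~s). An ideal world satisfying every premise can still have s true, so F(s) is not derivable.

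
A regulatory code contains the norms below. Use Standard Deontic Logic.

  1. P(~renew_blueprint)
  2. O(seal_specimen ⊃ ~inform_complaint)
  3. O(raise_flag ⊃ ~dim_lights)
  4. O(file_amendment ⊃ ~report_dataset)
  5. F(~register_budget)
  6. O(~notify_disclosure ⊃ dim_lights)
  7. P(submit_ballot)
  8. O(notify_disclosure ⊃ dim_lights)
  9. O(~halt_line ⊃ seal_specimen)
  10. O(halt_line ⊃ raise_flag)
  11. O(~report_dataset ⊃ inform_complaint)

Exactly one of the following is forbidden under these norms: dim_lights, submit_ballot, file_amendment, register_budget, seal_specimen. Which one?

file_amendment

By case analysis on ~notify_disclosure: premise 6 gives O(~notify_disclosure ⊃ dim_lights) and premise 8 gives O(notify_disclosure ⊃ dim_lights), so O(dim_lights) either way.
Premise 3, O(raise_flag ⊃ ~dim_lights), contraposes to O(dim_lights ⊃ ~raise_flag); with O(dim_lights) we get O(~raise_flag).
The contrapositive of premise 10 (O(halt_line ⊃ raise_flag)) is O(~raise_flag ⊃ ~halt_line), and O(~raise_flag) is already established, so O(~halt_line).
Applying K to premise 9 (O(~halt_line ⊃ seal_specimen)) and O(~halt_line) yields O(seal_specimen).
Applying K to premise 2 (O(seal_specimen ⊃ ~inform_complaint)) and O(seal_specimen) yields O(~inform_complaint).
The contrapositive of premise 11 (O(~report_dataset ⊃ inform_complaint)) is O(~inform_complaint ⊃ report_dataset), and O(~inform_complaint) is already established, so O(report_dataset).
The contrapositive of premise 4 (O(file_amendment ⊃ ~report_dataset)) is O(report_dataset ⊃ ~file_amendment), and O(report_dataset) is already established, so O(~file_amendment).
So O(~file_amendment) holds, i.e. file_amendment is forbidden. None of the other listed options is forbidden under the premises.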